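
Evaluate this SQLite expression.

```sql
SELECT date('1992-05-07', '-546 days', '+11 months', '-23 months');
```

1989-11-08

Applying '-546 days' to 1992-05-07: counting 546 days back gives 1990-11-08.
Adding +11 months to 1990-11-08 gives 1991-10-08.
Adding -23 months to 1991-10-08 gives 1989-11-08.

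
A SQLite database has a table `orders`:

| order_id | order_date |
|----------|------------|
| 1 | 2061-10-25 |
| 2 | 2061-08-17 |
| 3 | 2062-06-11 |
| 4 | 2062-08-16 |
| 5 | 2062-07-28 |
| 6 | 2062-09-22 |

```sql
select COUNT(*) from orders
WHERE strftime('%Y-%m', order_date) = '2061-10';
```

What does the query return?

1

Rows with year-month 2061-10: 2061-10-25 → 1.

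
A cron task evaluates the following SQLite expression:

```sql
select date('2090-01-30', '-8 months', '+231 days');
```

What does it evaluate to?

Adding -8 months to 2090-01-30 gives 2089-05-30.
Applying '+231 days' to 2089-05-30: counting 231 days forward gives 2090-01-16.

2090-01-16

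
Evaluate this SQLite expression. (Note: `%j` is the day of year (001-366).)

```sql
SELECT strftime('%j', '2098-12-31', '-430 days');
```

First apply '-430 days': 2098-12-31 → 2097-10-27.
Day-of-year for 2097-10-27: days since 2097-01-01 inclusive = 300, zero-padded to 300.

300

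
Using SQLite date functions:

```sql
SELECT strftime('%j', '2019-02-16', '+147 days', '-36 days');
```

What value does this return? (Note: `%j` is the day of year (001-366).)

158

First apply '+147 days', '-36 days': 2019-02-16 → 2019-06-07.
Day-of-year for 2019-06-07: days since 2019-01-01 inclusive = 158, zero-padded to 158.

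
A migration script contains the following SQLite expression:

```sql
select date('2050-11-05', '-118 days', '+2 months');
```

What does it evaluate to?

Applying '-118 days' to 2050-11-05: counting 118 days back gives 2050-07-10.
Adding +2 months to 2050-07-10 gives 2050-09-10.

2050-09-10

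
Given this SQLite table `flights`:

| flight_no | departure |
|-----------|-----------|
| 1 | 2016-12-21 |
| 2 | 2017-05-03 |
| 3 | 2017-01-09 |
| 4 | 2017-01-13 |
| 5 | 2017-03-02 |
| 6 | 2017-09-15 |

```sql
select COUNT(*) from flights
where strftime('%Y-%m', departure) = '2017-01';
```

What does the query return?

2

Rows with year-month 2017-01: 2017-01-09, 2017-01-13 → 2.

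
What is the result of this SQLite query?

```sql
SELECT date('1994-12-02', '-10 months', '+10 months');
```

1994-12-02

Adding -10 months to 1994-12-02 gives 1994-02-02.
Adding +10 months to 1994-02-02 gives 1994-12-02.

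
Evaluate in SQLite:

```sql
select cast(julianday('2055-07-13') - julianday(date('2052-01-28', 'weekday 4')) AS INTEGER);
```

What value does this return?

1258

`weekday 4` advances to the next Thursday; 2052-01-28 is a Sunday, so it moves forward to 2052-02-01.
28 days remain in February 2052 after the 1st (29 − 1).
Full months from March 2052 through June 2055 contribute their day counts.
Then 13 days into July 2055.
Total: 28 + 31 + 30 + 31 + 30 + 31 + 31 + 30 + 31 + 30 + 31 + 31 + 28 + 31 + 30 + 31 + 30 + 31 + 31 + 30 + 31 + 30 + 31 + 31 + 28 + 31 + 30 + 31 + 30 + 31 + 31 + 30 + 31 + 30 + 31 + 31 + 28 + 31 + 30 + 31 + 30 + 13 = 1258.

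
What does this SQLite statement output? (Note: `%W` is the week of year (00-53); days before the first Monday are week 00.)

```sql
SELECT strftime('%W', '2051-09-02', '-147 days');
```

14

First apply '-147 days': 2051-09-02 → 2051-04-08.
2051-04-08 is a Saturday. SQLite's %W counts Mondays since the year started; the result is 14.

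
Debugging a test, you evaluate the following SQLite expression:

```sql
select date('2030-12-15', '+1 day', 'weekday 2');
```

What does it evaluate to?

2030-12-17

Advancing 1 more day within December lands on 2030-12-16.
`weekday 2` advances to the next Tuesday; 2030-12-16 is a Monday, so it moves forward to 2030-12-17.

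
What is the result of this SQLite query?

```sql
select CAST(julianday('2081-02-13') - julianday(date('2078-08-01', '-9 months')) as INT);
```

1200

Adding -9 months to 2078-08-01 gives 2077-11-01.
29 days remain in November 2077 after the 1st (30 − 1).
Full months from December 2077 through January 2081 contribute their day counts.
Then 13 days into February 2081.
Total: 29 + 31 + 31 + 28 + 31 + 30 + 31 + 30 + 31 + 31 + 30 + 31 + 30 + 31 + 31 + 28 + 31 + 30 + 31 + 30 + 31 + 31 + 30 + 31 + 30 + 31 + 31 + 29 + 31 + 30 + 31 + 30 + 31 + 31 + 30 + 31 + 30 + 31 + 31 + 13 = 1200.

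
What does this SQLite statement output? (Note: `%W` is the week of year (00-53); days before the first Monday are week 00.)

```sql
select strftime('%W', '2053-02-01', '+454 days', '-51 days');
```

10

First apply '+454 days', '-51 days': 2053-02-01 → 2054-03-11.
2054-03-11 is a Wednesday. SQLite's %W counts Mondays since the year started; the result is 10.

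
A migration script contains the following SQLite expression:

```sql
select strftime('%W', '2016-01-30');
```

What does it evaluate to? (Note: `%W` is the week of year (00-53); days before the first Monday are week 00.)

2016-01-30 is a Saturday. SQLite's %W counts Mondays since the year started; the result is 04.

04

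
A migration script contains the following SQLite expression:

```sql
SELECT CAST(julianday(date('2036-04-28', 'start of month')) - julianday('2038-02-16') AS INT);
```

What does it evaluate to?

`start of month` rewinds 2036-04-28 to 2036-04-01.
29 days remain in April 2036 after the 1st (30 − 1).
Full months from May 2036 through January 2038 contribute their day counts.
Then 16 days into February 2038.
Total: 29 + 31 + 30 + 31 + 31 + 30 + 31 + 30 + 31 + 31 + 28 + 31 + 30 + 31 + 30 + 31 + 31 + 30 + 31 + 30 + 31 + 31 + 16 = 686.
The subtraction is earlier − later, so the result is −686 → -686.

-686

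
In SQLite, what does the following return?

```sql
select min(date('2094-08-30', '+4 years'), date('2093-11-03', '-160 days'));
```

date('2094-08-30', '+4 years') → 2098-08-30.
date('2093-11-03', '-160 days') → 2093-05-27.
Earlier of the two is 2093-05-27.

2093-05-27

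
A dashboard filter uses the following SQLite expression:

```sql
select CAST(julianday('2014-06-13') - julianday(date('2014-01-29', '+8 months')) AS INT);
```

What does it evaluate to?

Adding +8 months to 2014-01-29 gives 2014-09-29.
17 days remain in June 2014 after the 13th (30 − 13).
July 2014: 31 days.
August 2014: 31 days.
Then 29 days into September 2014.
Total: 17 + 31 + 31 + 29 = 108.
The subtraction is earlier − later, so the result is −108 → -108.

-108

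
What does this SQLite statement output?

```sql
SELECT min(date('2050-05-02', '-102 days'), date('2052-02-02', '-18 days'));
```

2050-01-20

date('2050-05-02', '-102 days') → 2050-01-20.
date('2052-02-02', '-18 days') → 2052-01-15.
Earlier of the two is 2050-01-20.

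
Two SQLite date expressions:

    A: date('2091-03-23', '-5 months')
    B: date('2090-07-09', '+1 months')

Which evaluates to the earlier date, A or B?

A = 2090-10-23.
B = 2090-08-09.
B is earlier.

B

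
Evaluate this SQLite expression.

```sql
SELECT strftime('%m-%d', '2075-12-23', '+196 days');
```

07-06

First apply '+196 days': 2075-12-23 → 2076-07-06.
`%m-%d` extracts the month-day: 07-06.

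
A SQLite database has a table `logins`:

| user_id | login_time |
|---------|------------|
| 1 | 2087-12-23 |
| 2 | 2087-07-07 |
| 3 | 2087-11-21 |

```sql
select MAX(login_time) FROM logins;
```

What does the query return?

MAX over {2087-07-07, 2087-11-21, 2087-12-23}.

2087-12-23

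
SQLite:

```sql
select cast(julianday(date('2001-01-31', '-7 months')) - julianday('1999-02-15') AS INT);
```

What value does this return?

502

Adding -7 months to 2001-01-31 targets 2000-06-31. June 2000 has only 30 days, so SQLite normalizes the 1-day overflow forward to 2000-07-01.
13 days remain in February 1999 after the 15th (28 − 15).
Full months from March 1999 through June 2000 contribute their day counts.
Then 1 day into July 2000.
Total: 13 + 31 + 30 + 31 + 30 + 31 + 31 + 30 + 31 + 30 + 31 + 31 + 29 + 31 + 30 + 31 + 30 + 1 = 502.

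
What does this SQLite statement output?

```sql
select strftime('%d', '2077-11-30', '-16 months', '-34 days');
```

First apply '-16 months', '-34 days': 2077-11-30 → 2076-06-26.
`%d` extracts the 2-digit day of month: 26.

26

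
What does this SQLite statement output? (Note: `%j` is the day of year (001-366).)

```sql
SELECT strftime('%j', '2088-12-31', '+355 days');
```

355

First apply '+355 days': 2088-12-31 → 2089-12-21.
Day-of-year for 2089-12-21: days since 2089-01-01 inclusive = 355, zero-padded to 355.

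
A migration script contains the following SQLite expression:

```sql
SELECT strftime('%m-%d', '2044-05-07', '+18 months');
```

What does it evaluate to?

11-07

First apply '+18 months': 2044-05-07 → 2045-11-07.
`%m-%d` extracts the month-day: 11-07.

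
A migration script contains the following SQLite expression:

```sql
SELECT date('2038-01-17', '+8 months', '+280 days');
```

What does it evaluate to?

2039-06-24

Adding +8 months to 2038-01-17 gives 2038-09-17.
Applying '+280 days' to 2038-09-17: counting 280 days forward gives 2039-06-24.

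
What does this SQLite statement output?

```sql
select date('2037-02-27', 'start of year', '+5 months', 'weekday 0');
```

`start of year` rewinds 2037-02-27 to 2037-01-01.
Adding +5 months to 2037-01-01 gives 2037-06-01.
`weekday 0` advances to the next Sunday; 2037-06-01 is a Monday, so it moves forward to 2037-06-07.

2037-06-07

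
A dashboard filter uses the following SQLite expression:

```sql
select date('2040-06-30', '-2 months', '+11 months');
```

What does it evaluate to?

2041-03-30

Adding -2 months to 2040-06-30 gives 2040-04-30.
Adding +11 months to 2040-04-30 gives 2041-03-30.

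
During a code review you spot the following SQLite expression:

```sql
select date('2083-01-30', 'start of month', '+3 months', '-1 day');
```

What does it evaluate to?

2083-03-31

`start of month` rewinds 2083-01-30 to 2083-01-01.
Adding +3 months to 2083-01-01 gives 2083-04-01.
Going back 1 day from 2083-04-01 reaches 2083-03-31 (last day of March, 31 days).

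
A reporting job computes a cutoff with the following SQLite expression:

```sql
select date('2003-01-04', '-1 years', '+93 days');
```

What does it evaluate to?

Adding -1 year to 2003-01-04 gives 2002-01-04.
Applying '+93 days' to 2002-01-04: counting 93 days forward gives 2002-04-07.

2002-04-07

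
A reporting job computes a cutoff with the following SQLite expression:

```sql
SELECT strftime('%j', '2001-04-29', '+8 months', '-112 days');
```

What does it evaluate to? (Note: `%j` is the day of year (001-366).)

251

First apply '+8 months', '-112 days': 2001-04-29 → 2001-09-08.
Day-of-year for 2001-09-08: days since 2001-01-01 inclusive = 251, zero-padded to 251.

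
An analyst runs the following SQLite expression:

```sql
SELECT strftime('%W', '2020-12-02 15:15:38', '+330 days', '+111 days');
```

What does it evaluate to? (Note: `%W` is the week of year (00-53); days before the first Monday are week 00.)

07

First apply '+330 days', '+111 days': 2020-12-02 15:15:38 → 2022-02-16 15:15:38.
2022-02-16 is a Wednesday. SQLite's %W counts Mondays since the year started; the result is 07.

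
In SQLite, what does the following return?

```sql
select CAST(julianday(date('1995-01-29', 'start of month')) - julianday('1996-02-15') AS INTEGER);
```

-410

`start of month` rewinds 1995-01-29 to 1995-01-01.
30 days remain in January 1995 after the 1st (31 − 1).
Full months from February 1995 through January 1996 contribute their day counts.
Then 15 days into February 1996.
Total: 30 + 28 + 31 + 30 + 31 + 30 + 31 + 31 + 30 + 31 + 30 + 31 + 31 + 15 = 410.
The subtraction is earlier − later, so the result is −410 → -410.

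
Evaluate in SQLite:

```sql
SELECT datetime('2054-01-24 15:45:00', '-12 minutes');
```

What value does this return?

-12 minutes from 2054-01-24 15:45:00 is 2054-01-24 15:33:00.

2054-01-24 15:33:00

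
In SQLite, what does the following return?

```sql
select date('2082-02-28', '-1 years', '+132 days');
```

Adding -1 year to 2082-02-28 gives 2081-02-28.
Applying '+132 days' to 2081-02-28: counting 132 days forward gives 2081-07-10.

2081-07-10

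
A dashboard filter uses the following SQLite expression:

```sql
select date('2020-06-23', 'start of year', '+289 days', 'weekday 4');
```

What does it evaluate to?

2020-10-22

`start of year` rewinds 2020-06-23 to 2020-01-01.
Applying '+289 days' to 2020-01-01: counting 289 days forward gives 2020-10-16.
`weekday 4` advances to the next Thursday; 2020-10-16 is a Friday, so it moves forward to 2020-10-22.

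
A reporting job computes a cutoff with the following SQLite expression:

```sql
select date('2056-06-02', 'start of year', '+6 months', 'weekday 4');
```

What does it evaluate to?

2056-07-06

`start of year` rewinds 2056-06-02 to 2056-01-01.
Adding +6 months to 2056-01-01 gives 2056-07-01.
`weekday 4` advances to the next Thursday; 2056-07-01 is a Saturday, so it moves forward to 2056-07-06.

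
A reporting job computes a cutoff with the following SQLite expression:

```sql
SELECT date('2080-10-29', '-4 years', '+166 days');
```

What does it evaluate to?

2077-04-13

Adding -4 years to 2080-10-29 gives 2076-10-29.
Applying '+166 days' to 2076-10-29: counting 166 days forward gives 2077-04-13.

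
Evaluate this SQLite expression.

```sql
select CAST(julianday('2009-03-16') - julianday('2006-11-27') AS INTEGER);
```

3 days remain in November 2006 after the 27th (30 − 27).
Full months from December 2006 through February 2009 contribute their day counts.
Then 16 days into March 2009.
Total: 3 + 31 + 31 + 28 + 31 + 30 + 31 + 30 + 31 + 31 + 30 + 31 + 30 + 31 + 31 + 29 + 31 + 30 + 31 + 30 + 31 + 31 + 30 + 31 + 30 + 31 + 31 + 28 + 16 = 840.

840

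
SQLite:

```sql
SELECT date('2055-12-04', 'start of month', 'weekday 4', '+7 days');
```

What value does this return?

`start of month` rewinds 2055-12-04 to 2055-12-01.
`weekday 4` advances to the next Thursday; 2055-12-01 is a Wednesday, so it moves forward to 2055-12-02.
Advancing 7 more days within December lands on 2055-12-09.

2055-12-09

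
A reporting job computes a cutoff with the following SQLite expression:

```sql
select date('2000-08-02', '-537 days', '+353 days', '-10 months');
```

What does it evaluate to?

Applying '-537 days' to 2000-08-02: counting 537 days back gives 1999-02-12.
Applying '+353 days' to 1999-02-12: counting 353 days forward gives 2000-01-31.
Adding -10 months to 2000-01-31 gives 1999-03-31.

1999-03-31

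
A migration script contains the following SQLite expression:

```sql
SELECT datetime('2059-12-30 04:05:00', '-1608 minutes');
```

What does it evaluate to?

2059-12-29 01:17:00

1608 minutes = 26h 48m; -1608 minutes from 2059-12-30 04:05:00 is 2059-12-29 01:17:00 (crosses midnight).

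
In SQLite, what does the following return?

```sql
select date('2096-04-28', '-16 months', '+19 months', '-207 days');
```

Adding -16 months to 2096-04-28 gives 2094-12-28.
Adding +19 months to 2094-12-28 gives 2096-07-28.
Applying '-207 days' to 2096-07-28: counting 207 days back gives 2096-01-03.

2096-01-03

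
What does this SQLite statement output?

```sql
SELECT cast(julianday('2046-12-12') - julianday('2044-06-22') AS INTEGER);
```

903

8 days remain in June 2044 after the 22nd (30 − 22).
Full months from July 2044 through November 2046 contribute their day counts.
Then 12 days into December 2046.
Total: 8 + 31 + 31 + 30 + 31 + 30 + 31 + 31 + 28 + 31 + 30 + 31 + 30 + 31 + 31 + 30 + 31 + 30 + 31 + 31 + 28 + 31 + 30 + 31 + 30 + 31 + 31 + 30 + 31 + 30 + 12 = 903.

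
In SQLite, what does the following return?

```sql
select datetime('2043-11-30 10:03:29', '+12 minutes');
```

+12 minutes from 2043-11-30 10:03:29 is 2043-11-30 10:15:29.

2043-11-30 10:15:29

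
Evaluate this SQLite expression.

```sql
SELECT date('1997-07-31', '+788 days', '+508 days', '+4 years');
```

2005-02-16

Applying '+788 days' to 1997-07-31: counting 788 days forward gives 1999-09-27.
Applying '+508 days' to 1999-09-27: counting 508 days forward gives 2001-02-16.
Adding +4 years to 2001-02-16 gives 2005-02-16.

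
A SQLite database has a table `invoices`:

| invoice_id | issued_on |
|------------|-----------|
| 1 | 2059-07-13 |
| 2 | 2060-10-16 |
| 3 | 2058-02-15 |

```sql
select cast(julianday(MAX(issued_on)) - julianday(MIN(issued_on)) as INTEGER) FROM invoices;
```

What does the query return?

974

MIN = 2058-02-15, MAX = 2060-10-16.
13 days remain in February 2058 after the 15th (28 − 15).
Full months from March 2058 through September 2060 contribute their day counts.
Then 16 days into October 2060.
Total: 13 + 31 + 30 + 31 + 30 + 31 + 31 + 30 + 31 + 30 + 31 + 31 + 28 + 31 + 30 + 31 + 30 + 31 + 31 + 30 + 31 + 30 + 31 + 31 + 29 + 31 + 30 + 31 + 30 + 31 + 31 + 30 + 16 = 974.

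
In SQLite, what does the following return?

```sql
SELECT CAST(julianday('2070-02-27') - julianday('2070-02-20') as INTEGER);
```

7

Both dates are in February 2070: 27 − 20 = 7.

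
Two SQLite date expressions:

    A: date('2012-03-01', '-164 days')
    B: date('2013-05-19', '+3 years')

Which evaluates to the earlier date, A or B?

A = 2011-09-19.
B = 2016-05-19.
A is earlier.

A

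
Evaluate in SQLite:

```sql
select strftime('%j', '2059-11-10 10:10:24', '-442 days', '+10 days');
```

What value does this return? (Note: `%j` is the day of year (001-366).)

247

First apply '-442 days', '+10 days': 2059-11-10 10:10:24 → 2058-09-04 10:10:24.
Day-of-year for 2058-09-04: days since 2058-01-01 inclusive = 247, zero-padded to 247.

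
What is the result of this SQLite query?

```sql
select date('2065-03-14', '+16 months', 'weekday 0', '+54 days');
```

2066-09-10

Adding +16 months to 2065-03-14 gives 2066-07-14.
`weekday 0` advances to the next Sunday; 2066-07-14 is a Wednesday, so it moves forward to 2066-07-18.
Applying '+54 days' to 2066-07-18: counting 54 days forward gives 2066-09-10.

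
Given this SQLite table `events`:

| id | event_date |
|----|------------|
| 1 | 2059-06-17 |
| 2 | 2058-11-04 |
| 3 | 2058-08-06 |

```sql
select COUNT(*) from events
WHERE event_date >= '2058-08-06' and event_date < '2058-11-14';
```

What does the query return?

2

Rows in [2058-08-06, 2058-11-14): 2058-11-04, 2058-08-06 → 2 rows.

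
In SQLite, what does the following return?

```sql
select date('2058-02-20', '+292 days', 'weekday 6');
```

Applying '+292 days' to 2058-02-20: counting 292 days forward gives 2058-12-09.
`weekday 6` advances to the next Saturday; 2058-12-09 is a Monday, so it moves forward to 2058-12-14.

2058-12-14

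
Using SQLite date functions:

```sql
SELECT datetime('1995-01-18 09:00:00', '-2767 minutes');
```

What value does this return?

1995-01-16 10:53:00

2767 minutes = 46h 7m; -2767 minutes from 1995-01-18 09:00:00 is 1995-01-16 10:53:00 (crosses midnight).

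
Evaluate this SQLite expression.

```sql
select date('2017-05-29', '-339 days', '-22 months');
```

2014-08-24

Applying '-339 days' to 2017-05-29: counting 339 days back gives 2016-06-24.
Adding -22 months to 2016-06-24 gives 2014-08-24.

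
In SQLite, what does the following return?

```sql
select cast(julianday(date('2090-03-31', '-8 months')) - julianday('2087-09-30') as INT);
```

Adding -8 months to 2090-03-31 gives 2089-07-31.
0 days remain in September 2087 after the 30th (30 − 30).
Full months from October 2087 through June 2089 contribute their day counts.
Then 31 days into July 2089.
Total: 0 + 31 + 30 + 31 + 31 + 29 + 31 + 30 + 31 + 30 + 31 + 31 + 30 + 31 + 30 + 31 + 31 + 28 + 31 + 30 + 31 + 30 + 31 = 670.

670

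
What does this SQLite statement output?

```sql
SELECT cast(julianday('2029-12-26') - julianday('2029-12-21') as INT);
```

Both dates are in December 2029: 26 − 21 = 5.

5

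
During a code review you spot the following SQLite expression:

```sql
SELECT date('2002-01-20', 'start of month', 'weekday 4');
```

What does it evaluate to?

`start of month` rewinds 2002-01-20 to 2002-01-01.
`weekday 4` advances to the next Thursday; 2002-01-01 is a Tuesday, so it moves forward to 2002-01-03.

2002-01-03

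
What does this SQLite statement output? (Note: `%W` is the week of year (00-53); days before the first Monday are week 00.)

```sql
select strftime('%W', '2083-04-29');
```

17

2083-04-29 is a Thursday. SQLite's %W counts Mondays since the year started; the result is 17.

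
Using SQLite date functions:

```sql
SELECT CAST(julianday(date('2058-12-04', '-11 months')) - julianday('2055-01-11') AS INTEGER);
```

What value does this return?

Adding -11 months to 2058-12-04 gives 2058-01-04.
20 days remain in January 2055 after the 11th (31 − 11).
Full months from February 2055 through December 2057 contribute their day counts.
Then 4 days into January 2058.
Total: 20 + 28 + 31 + 30 + 31 + 30 + 31 + 31 + 30 + 31 + 30 + 31 + 31 + 29 + 31 + 30 + 31 + 30 + 31 + 31 + 30 + 31 + 30 + 31 + 31 + 28 + 31 + 30 + 31 + 30 + 31 + 31 + 30 + 31 + 30 + 31 + 4 = 1089.

1089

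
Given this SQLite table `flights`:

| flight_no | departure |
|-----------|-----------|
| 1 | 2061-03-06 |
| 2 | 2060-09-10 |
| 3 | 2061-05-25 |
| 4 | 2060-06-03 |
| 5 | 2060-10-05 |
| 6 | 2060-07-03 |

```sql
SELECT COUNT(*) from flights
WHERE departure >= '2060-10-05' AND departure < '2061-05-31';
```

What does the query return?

3

Rows in [2060-10-05, 2061-05-31): 2061-03-06, 2061-05-25, 2060-10-05 → 3 rows.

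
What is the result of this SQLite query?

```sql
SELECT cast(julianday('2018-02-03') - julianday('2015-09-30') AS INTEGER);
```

857

0 days remain in September 2015 after the 30th (30 − 30).
Full months from October 2015 through January 2018 contribute their day counts.
Then 3 days into February 2018.
Total: 0 + 31 + 30 + 31 + 31 + 29 + 31 + 30 + 31 + 30 + 31 + 31 + 30 + 31 + 30 + 31 + 31 + 28 + 31 + 30 + 31 + 30 + 31 + 31 + 30 + 31 + 30 + 31 + 31 + 3 = 857.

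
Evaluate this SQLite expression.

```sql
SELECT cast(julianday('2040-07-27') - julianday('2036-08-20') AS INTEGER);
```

1437

11 days remain in August 2036 after the 20th (31 − 20).
Full months from September 2036 through June 2040 contribute their day counts.
Then 27 days into July 2040.
Total: 11 + 30 + 31 + 30 + 31 + 31 + 28 + 31 + 30 + 31 + 30 + 31 + 31 + 30 + 31 + 30 + 31 + 31 + 28 + 31 + 30 + 31 + 30 + 31 + 31 + 30 + 31 + 30 + 31 + 31 + 28 + 31 + 30 + 31 + 30 + 31 + 31 + 30 + 31 + 30 + 31 + 31 + 29 + 31 + 30 + 31 + 30 + 27 = 1437.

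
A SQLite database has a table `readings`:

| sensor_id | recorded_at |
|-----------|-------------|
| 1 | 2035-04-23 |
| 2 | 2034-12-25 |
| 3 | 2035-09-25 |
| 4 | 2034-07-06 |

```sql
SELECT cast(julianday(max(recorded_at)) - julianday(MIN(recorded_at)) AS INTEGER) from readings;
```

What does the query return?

MIN = 2034-07-06, MAX = 2035-09-25.
25 days remain in July 2034 after the 6th (31 − 6).
Full months from August 2034 through August 2035 contribute their day counts.
Then 25 days into September 2035.
Total: 25 + 31 + 30 + 31 + 30 + 31 + 31 + 28 + 31 + 30 + 31 + 30 + 31 + 31 + 25 = 446.

446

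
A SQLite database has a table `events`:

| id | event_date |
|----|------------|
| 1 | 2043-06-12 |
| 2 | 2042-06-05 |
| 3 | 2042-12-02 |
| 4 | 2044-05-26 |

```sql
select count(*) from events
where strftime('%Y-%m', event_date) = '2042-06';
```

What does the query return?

1

Rows with year-month 2042-06: 2042-06-05 → 1.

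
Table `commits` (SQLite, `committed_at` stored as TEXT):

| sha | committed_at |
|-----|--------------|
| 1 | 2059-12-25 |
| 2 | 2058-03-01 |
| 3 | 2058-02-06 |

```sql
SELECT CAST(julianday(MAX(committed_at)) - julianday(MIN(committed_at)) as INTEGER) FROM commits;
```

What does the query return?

MIN = 2058-02-06, MAX = 2059-12-25.
22 days remain in February 2058 after the 6th (28 − 6).
Full months from March 2058 through November 2059 contribute their day counts.
Then 25 days into December 2059.
Total: 22 + 31 + 30 + 31 + 30 + 31 + 31 + 30 + 31 + 30 + 31 + 31 + 28 + 31 + 30 + 31 + 30 + 31 + 31 + 30 + 31 + 30 + 25 = 687.

687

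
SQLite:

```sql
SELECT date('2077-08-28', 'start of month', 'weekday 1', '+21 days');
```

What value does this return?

2077-08-23

`start of month` rewinds 2077-08-28 to 2077-08-01.
`weekday 1` advances to the next Monday; 2077-08-01 is a Sunday, so it moves forward to 2077-08-02.
Advancing 21 more days within August lands on 2077-08-23.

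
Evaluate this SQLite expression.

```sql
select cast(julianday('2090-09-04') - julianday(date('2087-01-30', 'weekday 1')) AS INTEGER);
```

`weekday 1` advances to the next Monday; 2087-01-30 is a Thursday, so it moves forward to 2087-02-03.
25 days remain in February 2087 after the 3rd (28 − 3).
Full months from March 2087 through August 2090 contribute their day counts.
Then 4 days into September 2090.
Total: 25 + 31 + 30 + 31 + 30 + 31 + 31 + 30 + 31 + 30 + 31 + 31 + 29 + 31 + 30 + 31 + 30 + 31 + 31 + 30 + 31 + 30 + 31 + 31 + 28 + 31 + 30 + 31 + 30 + 31 + 31 + 30 + 31 + 30 + 31 + 31 + 28 + 31 + 30 + 31 + 30 + 31 + 31 + 4 = 1309.

1309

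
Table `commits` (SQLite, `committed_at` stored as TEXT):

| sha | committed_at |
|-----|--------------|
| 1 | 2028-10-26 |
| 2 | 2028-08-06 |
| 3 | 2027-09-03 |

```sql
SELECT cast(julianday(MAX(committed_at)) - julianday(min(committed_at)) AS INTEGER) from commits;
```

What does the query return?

MIN = 2027-09-03, MAX = 2028-10-26.
27 days remain in September 2027 after the 3rd (30 − 3).
Full months from October 2027 through September 2028 contribute their day counts.
Then 26 days into October 2028.
Total: 27 + 31 + 30 + 31 + 31 + 29 + 31 + 30 + 31 + 30 + 31 + 31 + 30 + 26 = 419.

419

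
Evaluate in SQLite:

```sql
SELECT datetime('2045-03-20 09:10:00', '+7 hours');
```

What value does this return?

+7 hours from 2045-03-20 09:10:00 is 2045-03-20 16:10:00.

2045-03-20 16:10:00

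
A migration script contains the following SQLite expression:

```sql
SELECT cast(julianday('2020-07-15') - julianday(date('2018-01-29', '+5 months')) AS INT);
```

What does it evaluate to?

747

Adding +5 months to 2018-01-29 gives 2018-06-29.
1 day remains in June 2018 after the 29th (30 − 29).
Full months from July 2018 through June 2020 contribute their day counts.
Then 15 days into July 2020.
Total: 1 + 31 + 31 + 30 + 31 + 30 + 31 + 31 + 28 + 31 + 30 + 31 + 30 + 31 + 31 + 30 + 31 + 30 + 31 + 31 + 29 + 31 + 30 + 31 + 30 + 15 = 747.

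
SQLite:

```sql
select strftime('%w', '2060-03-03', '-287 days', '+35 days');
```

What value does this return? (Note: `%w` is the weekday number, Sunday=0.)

First apply '-287 days', '+35 days': 2060-03-03 → 2059-06-25.
2059-06-25 is a Wednesday; with Sunday=0 that is 3.

3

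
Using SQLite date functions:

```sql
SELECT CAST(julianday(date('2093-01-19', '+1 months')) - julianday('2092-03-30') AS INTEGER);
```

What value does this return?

326

Adding +1 month to 2093-01-19 gives 2093-02-19.
1 day remains in March 2092 after the 30th (31 − 30).
Full months from April 2092 through January 2093 contribute their day counts.
Then 19 days into February 2093.
Total: 1 + 30 + 31 + 30 + 31 + 31 + 30 + 31 + 30 + 31 + 31 + 19 = 326.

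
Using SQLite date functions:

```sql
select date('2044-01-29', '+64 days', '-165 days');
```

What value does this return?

Applying '+64 days' to 2044-01-29: counting 64 days forward gives 2044-04-02.
Applying '-165 days' to 2044-04-02: counting 165 days back gives 2043-10-20.

2043-10-20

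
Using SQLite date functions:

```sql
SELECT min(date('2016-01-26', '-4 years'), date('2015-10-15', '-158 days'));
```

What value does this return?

2012-01-26

date('2016-01-26', '-4 years') → 2012-01-26.
date('2015-10-15', '-158 days') → 2015-05-10.
Earlier of the two is 2012-01-26.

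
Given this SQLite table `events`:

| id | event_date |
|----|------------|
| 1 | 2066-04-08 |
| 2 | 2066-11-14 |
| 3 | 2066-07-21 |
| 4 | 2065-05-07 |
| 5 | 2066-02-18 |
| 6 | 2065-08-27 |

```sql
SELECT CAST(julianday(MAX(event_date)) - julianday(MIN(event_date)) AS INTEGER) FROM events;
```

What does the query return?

MIN = 2065-05-07, MAX = 2066-11-14.
24 days remain in May 2065 after the 7th (31 − 7).
Full months from June 2065 through October 2066 contribute their day counts.
Then 14 days into November 2066.
Total: 24 + 30 + 31 + 31 + 30 + 31 + 30 + 31 + 31 + 28 + 31 + 30 + 31 + 30 + 31 + 31 + 30 + 31 + 14 = 556.

556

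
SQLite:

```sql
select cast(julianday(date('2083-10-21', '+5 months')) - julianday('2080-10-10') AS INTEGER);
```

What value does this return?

Adding +5 months to 2083-10-21 gives 2084-03-21.
21 days remain in October 2080 after the 10th (31 − 10).
Full months from November 2080 through February 2084 contribute their day counts.
Then 21 days into March 2084.
Total: 21 + 30 + 31 + 31 + 28 + 31 + 30 + 31 + 30 + 31 + 31 + 30 + 31 + 30 + 31 + 31 + 28 + 31 + 30 + 31 + 30 + 31 + 31 + 30 + 31 + 30 + 31 + 31 + 28 + 31 + 30 + 31 + 30 + 31 + 31 + 30 + 31 + 30 + 31 + 31 + 29 + 21 = 1258.

1258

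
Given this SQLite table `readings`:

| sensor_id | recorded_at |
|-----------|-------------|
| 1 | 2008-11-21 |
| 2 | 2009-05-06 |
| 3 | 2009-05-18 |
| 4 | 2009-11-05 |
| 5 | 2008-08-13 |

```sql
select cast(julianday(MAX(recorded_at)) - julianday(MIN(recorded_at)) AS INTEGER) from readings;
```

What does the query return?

449

MIN = 2008-08-13, MAX = 2009-11-05.
18 days remain in August 2008 after the 13th (31 − 13).
Full months from September 2008 through October 2009 contribute their day counts.
Then 5 days into November 2009.
Total: 18 + 30 + 31 + 30 + 31 + 31 + 28 + 31 + 30 + 31 + 30 + 31 + 31 + 30 + 31 + 5 = 449.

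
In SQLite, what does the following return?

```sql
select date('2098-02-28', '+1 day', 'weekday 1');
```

February 2098 has 28 days; 0 remain after the 28th, so 1 days reach 2098-03-01.
`weekday 1` advances to the next Monday; 2098-03-01 is a Saturday, so it moves forward to 2098-03-03.

2098-03-03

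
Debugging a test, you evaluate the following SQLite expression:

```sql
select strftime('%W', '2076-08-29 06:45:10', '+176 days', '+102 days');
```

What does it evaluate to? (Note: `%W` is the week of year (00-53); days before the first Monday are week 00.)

22

First apply '+176 days', '+102 days': 2076-08-29 06:45:10 → 2077-06-03 06:45:10.
2077-06-03 is a Thursday. SQLite's %W counts Mondays since the year started; the result is 22.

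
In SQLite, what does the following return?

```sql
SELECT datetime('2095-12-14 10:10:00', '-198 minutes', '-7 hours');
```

198 minutes = 3h 18m; -198 minutes from 2095-12-14 10:10:00 is 2095-12-14 06:52:00.
-7 hours from 2095-12-14 06:52:00 is 2095-12-13 23:52:00 (crosses midnight).

2095-12-13 23:52:00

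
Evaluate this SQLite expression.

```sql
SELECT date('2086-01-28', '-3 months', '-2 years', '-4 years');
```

2079-10-28

Adding -3 months to 2086-01-28 gives 2085-10-28.
Adding -2 years to 2085-10-28 gives 2083-10-28.
Adding -4 years to 2083-10-28 gives 2079-10-28.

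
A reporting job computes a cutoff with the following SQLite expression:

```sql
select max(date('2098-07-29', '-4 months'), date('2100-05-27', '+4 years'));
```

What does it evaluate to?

date('2098-07-29', '-4 months') → 2098-03-29.
date('2100-05-27', '+4 years') → 2104-05-27.
Later of the two is 2104-05-27.

2104-05-27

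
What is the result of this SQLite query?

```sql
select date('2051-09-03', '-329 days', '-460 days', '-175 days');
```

Applying '-329 days' to 2051-09-03: counting 329 days back gives 2050-10-09.
Applying '-460 days' to 2050-10-09: counting 460 days back gives 2049-07-06.
Applying '-175 days' to 2049-07-06: counting 175 days back gives 2049-01-12.

2049-01-12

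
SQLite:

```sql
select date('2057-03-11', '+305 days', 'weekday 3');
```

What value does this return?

Applying '+305 days' to 2057-03-11: counting 305 days forward gives 2058-01-10.
`weekday 3` advances to the next Wednesday; 2058-01-10 is a Thursday, so it moves forward to 2058-01-16.

2058-01-16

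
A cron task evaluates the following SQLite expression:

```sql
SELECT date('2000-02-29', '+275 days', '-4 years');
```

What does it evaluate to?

1996-11-30

Applying '+275 days' to 2000-02-29: counting 275 days forward gives 2000-11-30.
Adding -4 years to 2000-11-30 gives 1996-11-30.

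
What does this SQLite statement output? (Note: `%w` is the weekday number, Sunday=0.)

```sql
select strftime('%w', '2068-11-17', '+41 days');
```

5

First apply '+41 days': 2068-11-17 → 2068-12-28.
2068-12-28 is a Friday; with Sunday=0 that is 5.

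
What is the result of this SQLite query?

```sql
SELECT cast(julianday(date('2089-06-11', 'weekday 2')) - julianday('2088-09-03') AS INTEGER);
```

`weekday 2` advances to the next Tuesday; 2089-06-11 is a Saturday, so it moves forward to 2089-06-14.
27 days remain in September 2088 after the 3rd (30 − 3).
Full months from October 2088 through May 2089 contribute their day counts.
Then 14 days into June 2089.
Total: 27 + 31 + 30 + 31 + 31 + 28 + 31 + 30 + 31 + 14 = 284.

284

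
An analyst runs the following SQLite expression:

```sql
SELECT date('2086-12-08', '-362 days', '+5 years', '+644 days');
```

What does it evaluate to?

2092-09-15

Applying '-362 days' to 2086-12-08: counting 362 days back gives 2085-12-11.
Adding +5 years to 2085-12-11 gives 2090-12-11.
Applying '+644 days' to 2090-12-11: counting 644 days forward gives 2092-09-15.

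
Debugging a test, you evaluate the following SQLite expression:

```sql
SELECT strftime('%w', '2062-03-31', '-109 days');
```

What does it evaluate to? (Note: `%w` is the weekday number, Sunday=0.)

First apply '-109 days': 2062-03-31 → 2061-12-12.
2061-12-12 is a Monday; with Sunday=0 that is 1.

1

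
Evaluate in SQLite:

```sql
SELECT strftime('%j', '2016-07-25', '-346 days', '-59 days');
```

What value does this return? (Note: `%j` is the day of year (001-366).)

First apply '-346 days', '-59 days': 2016-07-25 → 2015-06-16.
Day-of-year for 2015-06-16: days since 2015-01-01 inclusive = 167, zero-padded to 167.

167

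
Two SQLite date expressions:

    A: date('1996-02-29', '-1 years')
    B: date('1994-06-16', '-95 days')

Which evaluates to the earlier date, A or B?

A = 1995-03-01.
B = 1994-03-13.
B is earlier.

B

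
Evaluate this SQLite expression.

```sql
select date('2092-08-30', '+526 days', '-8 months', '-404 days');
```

2092-04-29

Applying '+526 days' to 2092-08-30: counting 526 days forward gives 2094-02-07.
Adding -8 months to 2094-02-07 gives 2093-06-07.
Applying '-404 days' to 2093-06-07: counting 404 days back gives 2092-04-29.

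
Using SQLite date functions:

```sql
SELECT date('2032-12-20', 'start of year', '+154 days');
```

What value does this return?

`start of year` rewinds 2032-12-20 to 2032-01-01.
Applying '+154 days' to 2032-01-01: counting 154 days forward gives 2032-06-03.

2032-06-03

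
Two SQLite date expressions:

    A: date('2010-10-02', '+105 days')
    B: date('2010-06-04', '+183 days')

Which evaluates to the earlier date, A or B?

B

A = 2011-01-15.
B = 2010-12-04.
B is earlier.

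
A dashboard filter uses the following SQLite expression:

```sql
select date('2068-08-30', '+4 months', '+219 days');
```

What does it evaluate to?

2069-08-06

Adding +4 months to 2068-08-30 gives 2068-12-30.
Applying '+219 days' to 2068-12-30: counting 219 days forward gives 2069-08-06.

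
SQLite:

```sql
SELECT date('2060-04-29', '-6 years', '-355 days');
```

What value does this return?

2053-05-09

Adding -6 years to 2060-04-29 gives 2054-04-29.
Applying '-355 days' to 2054-04-29: counting 355 days back gives 2053-05-09.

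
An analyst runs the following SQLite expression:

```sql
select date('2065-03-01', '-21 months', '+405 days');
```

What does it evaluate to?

2064-07-10

Adding -21 months to 2065-03-01 gives 2063-06-01.
Applying '+405 days' to 2063-06-01: counting 405 days forward gives 2064-07-10.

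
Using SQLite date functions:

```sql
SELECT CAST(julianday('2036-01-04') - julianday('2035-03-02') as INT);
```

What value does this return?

29 days remain in March 2035 after the 2nd (31 − 2).
Full months from April 2035 through December 2035 contribute their day counts.
Then 4 days into January 2036.
Total: 29 + 30 + 31 + 30 + 31 + 31 + 30 + 31 + 30 + 31 + 4 = 308.

308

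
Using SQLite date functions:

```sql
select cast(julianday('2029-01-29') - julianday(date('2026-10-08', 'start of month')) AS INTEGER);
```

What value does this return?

851

`start of month` rewinds 2026-10-08 to 2026-10-01.
30 days remain in October 2026 after the 1st (31 − 1).
Full months from November 2026 through December 2028 contribute their day counts.
Then 29 days into January 2029.
Total: 30 + 30 + 31 + 31 + 28 + 31 + 30 + 31 + 30 + 31 + 31 + 30 + 31 + 30 + 31 + 31 + 29 + 31 + 30 + 31 + 30 + 31 + 31 + 30 + 31 + 30 + 31 + 29 = 851.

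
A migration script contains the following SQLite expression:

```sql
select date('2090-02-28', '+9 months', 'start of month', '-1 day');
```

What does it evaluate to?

2090-10-31

Adding +9 months to 2090-02-28 gives 2090-11-28.
`start of month` rewinds 2090-11-28 to 2090-11-01.
Going back 1 day from 2090-11-01 reaches 2090-10-31 (last day of October, 31 days).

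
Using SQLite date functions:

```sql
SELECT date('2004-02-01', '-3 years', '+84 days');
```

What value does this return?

2001-04-26

Adding -3 years to 2004-02-01 gives 2001-02-01.
Applying '+84 days' to 2001-02-01: counting 84 days forward gives 2001-04-26.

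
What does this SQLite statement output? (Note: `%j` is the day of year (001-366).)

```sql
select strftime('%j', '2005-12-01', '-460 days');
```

First apply '-460 days': 2005-12-01 → 2004-08-28.
Day-of-year for 2004-08-28: days since 2004-01-01 inclusive = 241, zero-padded to 241.

241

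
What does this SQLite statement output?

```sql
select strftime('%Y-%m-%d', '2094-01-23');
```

`%Y-%m-%d` extracts the ISO date: 2094-01-23.

2094-01-23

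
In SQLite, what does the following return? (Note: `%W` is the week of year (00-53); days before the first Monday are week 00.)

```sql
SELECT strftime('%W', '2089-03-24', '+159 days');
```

35

First apply '+159 days': 2089-03-24 → 2089-08-30.
2089-08-30 is a Tuesday. SQLite's %W counts Mondays since the year started; the result is 35.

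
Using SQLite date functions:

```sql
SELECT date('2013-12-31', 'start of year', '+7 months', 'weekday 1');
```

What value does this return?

2013-08-05

`start of year` rewinds 2013-12-31 to 2013-01-01.
Adding +7 months to 2013-01-01 gives 2013-08-01.
`weekday 1` advances to the next Monday; 2013-08-01 is a Thursday, so it moves forward to 2013-08-05.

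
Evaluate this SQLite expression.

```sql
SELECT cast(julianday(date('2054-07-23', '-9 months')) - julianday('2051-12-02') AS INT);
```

691

Adding -9 months to 2054-07-23 gives 2053-10-23.
29 days remain in December 2051 after the 2nd (31 − 2).
Full months from January 2052 through September 2053 contribute their day counts.
Then 23 days into October 2053.
Total: 29 + 31 + 29 + 31 + 30 + 31 + 30 + 31 + 31 + 30 + 31 + 30 + 31 + 31 + 28 + 31 + 30 + 31 + 30 + 31 + 31 + 30 + 23 = 691.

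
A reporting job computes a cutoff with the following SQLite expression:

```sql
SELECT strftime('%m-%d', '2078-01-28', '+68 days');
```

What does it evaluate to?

04-06

First apply '+68 days': 2078-01-28 → 2078-04-06.
`%m-%d` extracts the month-day: 04-06.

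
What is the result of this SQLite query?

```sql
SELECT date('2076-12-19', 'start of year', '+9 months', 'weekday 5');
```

2076-10-02

`start of year` rewinds 2076-12-19 to 2076-01-01.
Adding +9 months to 2076-01-01 gives 2076-10-01.
`weekday 5` advances to the next Friday; 2076-10-01 is a Thursday, so it moves forward to 2076-10-02.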